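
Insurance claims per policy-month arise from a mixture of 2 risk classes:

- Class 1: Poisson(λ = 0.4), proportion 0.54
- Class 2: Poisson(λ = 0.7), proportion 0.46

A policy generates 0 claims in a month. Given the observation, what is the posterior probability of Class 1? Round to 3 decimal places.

0.613

By Bayes' theorem, P(k | x) = P(Z=k) f_k(x) / Σ_j P(Z=j) f_j(x).
Component likelihoods at x = 0 claims:
  f_1 = 0.67032
  f_2 = 0.496585
Prior × likelihood for each component:
  P(Z=1)·f_1 = 0.54 × 0.67032 = 0.361973
  P(Z=2)·f_2 = 0.46 × 0.496585 = 0.228429
Denominator: 0.361973 + 0.228429 = 0.590402
P(Class 1 | 0 claims) = 0.361973 / 0.590402 ≈ 0.613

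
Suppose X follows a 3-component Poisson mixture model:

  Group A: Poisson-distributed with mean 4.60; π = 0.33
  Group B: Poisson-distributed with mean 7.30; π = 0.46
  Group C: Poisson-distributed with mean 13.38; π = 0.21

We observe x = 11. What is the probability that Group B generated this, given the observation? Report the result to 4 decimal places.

By Bayes' theorem, P(k | x) = w_k f_k(x) / Σ_j w_j f_j(x).
Evaluate each component's likelihood at the observed value:
  f_A = e^(−4.60)·4.60^11/11! = 0.00491389
  f_B = e^(−7.30)·7.30^11/11! = 0.0530941
  f_C = e^(−13.38)·13.38^11/11! = 0.0952799
Multiply by the mixture weights:
  w_A·f_A = 0.33 × 0.00491389 = 0.00162159
  w_B·f_B = 0.46 × 0.0530941 = 0.0244233
  w_C·f_C = 0.21 × 0.0952799 = 0.0200088
Normaliser: 0.00162159 + 0.0244233 + 0.0200088 = 0.0460536
P(Group B | data) = 0.0244233 / 0.0460536 ≈ 0.5303

0.5303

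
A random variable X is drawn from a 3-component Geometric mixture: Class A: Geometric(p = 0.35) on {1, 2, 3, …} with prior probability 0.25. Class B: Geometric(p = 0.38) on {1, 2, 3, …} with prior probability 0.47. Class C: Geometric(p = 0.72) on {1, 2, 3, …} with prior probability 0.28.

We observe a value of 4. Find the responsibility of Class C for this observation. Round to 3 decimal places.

0.062

Posterior ∝ prior × likelihood, so P(k | x) ∝ P(Z=k) f_k(x); normalise over all components.
Geometric probabilities:
  L_A = 0.0961188
  L_B = 0.0905646
  L_C = 0.0158054
Prior × likelihood for each component:
  P(Z=A)·L_A = 0.25 × 0.0961188 = 0.0240297
  P(Z=B)·L_B = 0.47 × 0.0905646 = 0.0425654
  P(Z=C)·L_C = 0.28 × 0.0158054 = 0.00442552
Marginal: 0.0240297 + 0.0425654 + 0.00442552 = 0.0710206
P(Class C | data) = 0.00442552 / 0.0710206 ≈ 0.062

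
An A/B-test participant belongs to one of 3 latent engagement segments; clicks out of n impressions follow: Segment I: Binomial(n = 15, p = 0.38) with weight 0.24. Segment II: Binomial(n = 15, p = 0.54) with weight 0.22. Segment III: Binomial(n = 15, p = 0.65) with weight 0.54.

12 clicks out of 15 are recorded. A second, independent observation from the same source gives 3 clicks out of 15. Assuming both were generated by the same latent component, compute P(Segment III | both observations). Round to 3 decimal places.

The responsibility of component k is P(Z=k) f_k(x) divided by Σ_j P(Z=j) f_j(x).
Since both observations come from the same component, the likelihood for component k is f_k(x₁)·f_k(x₂).
  p_I = [0.000983082] × [0.0805494] = 7.91867e-05
  p_II = [0.0272276] × [0.00643112] = 0.000175104
  p_III = [0.110962] × [0.000422248] = 4.68537e-05
Multiply by the mixture weights:
  P(Z=I)·p_I = 0.24 × 7.91867e-05 = 1.90048e-05
  P(Z=II)·p_II = 0.22 × 0.000175104 = 3.85229e-05
  P(Z=III)·p_III = 0.54 × 4.68537e-05 = 2.5301e-05
Normaliser: 1.90048e-05 + 3.85229e-05 + 2.5301e-05 = 8.28287e-05
P(Segment III | x) = 2.5301e-05 / 8.28287e-05 ≈ 0.305

0.305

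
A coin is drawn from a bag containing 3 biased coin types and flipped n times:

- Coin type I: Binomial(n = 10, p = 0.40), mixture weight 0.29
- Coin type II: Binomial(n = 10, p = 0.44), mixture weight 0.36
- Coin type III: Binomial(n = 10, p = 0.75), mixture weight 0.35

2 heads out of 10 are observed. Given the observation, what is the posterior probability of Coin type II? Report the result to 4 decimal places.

0.4628

Posterior ∝ prior × likelihood, so P(k | x) ∝ π_k f_k(x); normalise over all components.
Evaluate each component's likelihood at the observed value:
  f_I = 0.120932
  f_II = 0.0842601
  f_III = 0.000386238
Multiply by the mixture weights:
  π_I·f_I = 0.29 × 0.120932 = 0.0350704
  π_II·f_II = 0.36 × 0.0842601 = 0.0303336
  π_III·f_III = 0.35 × 0.000386238 = 0.000135183
Sum: 0.0350704 + 0.0303336 + 0.000135183 = 0.0655392
P(Coin type II | x) = 0.0303336 / 0.0655392 ≈ 0.4628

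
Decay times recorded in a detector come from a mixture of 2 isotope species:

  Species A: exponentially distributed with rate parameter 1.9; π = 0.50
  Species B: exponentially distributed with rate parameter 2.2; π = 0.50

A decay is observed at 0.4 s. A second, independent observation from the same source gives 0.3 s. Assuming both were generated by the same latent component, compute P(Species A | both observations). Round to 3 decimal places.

Posterior ∝ prior × likelihood, so P(k | x) ∝ π_k f_k(x); normalise over all components.
Since both observations come from the same component, the likelihood for component k is f_k(x₁)·f_k(x₂).
  p_A = [1.9·e^(−1.9·0.4) = 1.9·e^(−0.7600) = 0.888566] × [1.0745] = 0.954763
  p_B = [2.2·e^(−2.2·0.4) = 2.2·e^(−0.8800) = 0.912522] × [1.13707] = 1.0376
Prior × likelihood for each component:
  π_A·p_A = 0.50 × 0.954763 = 0.477381
  π_B·p_B = 0.50 × 1.0376 = 0.518802
Evidence: 0.477381 + 0.518802 = 0.996184
P(Species A | x₁, x₂) ≈ 0.479

0.479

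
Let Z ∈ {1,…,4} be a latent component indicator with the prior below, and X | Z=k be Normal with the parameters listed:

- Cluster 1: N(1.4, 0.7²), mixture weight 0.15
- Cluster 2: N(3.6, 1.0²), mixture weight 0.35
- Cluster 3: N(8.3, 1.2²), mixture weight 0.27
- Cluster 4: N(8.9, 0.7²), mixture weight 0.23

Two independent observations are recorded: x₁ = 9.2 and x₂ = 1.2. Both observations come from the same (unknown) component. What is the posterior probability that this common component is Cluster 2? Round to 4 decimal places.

Posterior ∝ prior × likelihood, so P(k | x) ∝ π_k f_k(x); normalise over all components.
Since both observations come from the same component, the likelihood for component k is f_k(x₁)·f_k(x₂).
  p_1 = [(1/(0.7·√(2π)))·exp(−(9.2−1.4)²/(2·0.7²)) = 0.569918·exp(-62.08163) = 6.22446e-28] × [0.547124] = 3.40555e-28
  p_2 = [(1/(1.0·√(2π)))·exp(−(9.2−3.6)²/(2·1.0²)) = 0.398942·exp(-15.68000) = 6.18262e-08] × [0.0223945] = 1.38457e-09
  p_3 = [(1/(1.2·√(2π)))·exp(−(9.2−8.3)²/(2·1.2²)) = 0.332452·exp(-0.28125) = 0.250948] × [8.31893e-09] = 2.08762e-09
  p_4 = [(1/(0.7·√(2π)))·exp(−(9.2−8.9)²/(2·0.7²)) = 0.569918·exp(-0.09184) = 0.51991] × [3.02688e-27] = 1.57371e-27
Weight by the priors:
  π_1·p_1 = 0.15 × 3.40555e-28 = 5.10832e-29
  π_2·p_2 = 0.35 × 1.38457e-09 = 4.84599e-10
  π_3·p_3 = 0.27 × 2.08762e-09 = 5.63657e-10
  π_4·p_4 = 0.23 × 1.57371e-27 = 3.61952e-28
Marginal: 5.10832e-29 + 4.84599e-10 + 5.63657e-10 + 3.61952e-28 = 1.04826e-09
P(Cluster 2 | data) ≈ 0.4623

0.4623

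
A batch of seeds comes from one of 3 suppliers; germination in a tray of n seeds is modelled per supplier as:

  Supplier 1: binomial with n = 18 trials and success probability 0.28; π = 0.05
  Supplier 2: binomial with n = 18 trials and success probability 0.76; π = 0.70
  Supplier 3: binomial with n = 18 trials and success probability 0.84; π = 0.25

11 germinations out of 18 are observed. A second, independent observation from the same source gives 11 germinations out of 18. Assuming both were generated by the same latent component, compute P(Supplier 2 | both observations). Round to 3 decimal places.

The responsibility of component k is π_k f_k(x) divided by Σ_j π_j f_j(x).
Since both observations come from the same component, the likelihood for component k is f_k(x₁)·f_k(x₂).
  p_1 = [0.00264741] × [0.00264741] = 7.00876e-06
  p_2 = [0.0713153] × [0.0713153] = 0.00508588
  p_3 = [0.0125507] × [0.0125507] = 0.000157519
Weight by the priors:
  π_1·p_1 = 0.05 × 7.00876e-06 = 3.50438e-07
  π_2·p_2 = 0.70 × 0.00508588 = 0.00356011
  π_3·p_3 = 0.25 × 0.000157519 = 3.93798e-05
Marginal: 3.50438e-07 + 0.00356011 + 3.93798e-05 = 0.00359984
P(Supplier 2 | x) = 0.00356011 / 0.00359984 ≈ 0.989

0.989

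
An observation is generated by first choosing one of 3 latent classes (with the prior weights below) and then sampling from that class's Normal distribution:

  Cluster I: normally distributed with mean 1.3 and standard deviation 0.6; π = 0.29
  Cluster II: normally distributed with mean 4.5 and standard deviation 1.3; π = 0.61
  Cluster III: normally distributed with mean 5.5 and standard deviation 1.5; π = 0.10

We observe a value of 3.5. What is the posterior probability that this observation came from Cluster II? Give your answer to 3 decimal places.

0.926

By Bayes' theorem, P(k | x) = π_k f_k(x) / Σ_j π_j f_j(x).
Evaluate each component's likelihood at the observed value:
  f_I = (1/(0.6·√(2π)))·exp(−(3.5−1.3)²/(2·0.6²)) = 0.664904·exp(-6.72222) = 0.000800451
  f_II = (1/(1.3·√(2π)))·exp(−(3.5−4.5)²/(2·1.3²)) = 0.306879·exp(-0.29586) = 0.228285
  f_III = (1/(1.5·√(2π)))·exp(−(3.5−5.5)²/(2·1.5²)) = 0.265962·exp(-0.88889) = 0.10934
Unnormalised posteriors:
  π_I·f_I = 0.29 × 0.000800451 = 0.000232131
  π_II·f_II = 0.61 × 0.228285 = 0.139254
  π_III·f_III = 0.10 × 0.10934 = 0.010934
Normaliser: 0.000232131 + 0.139254 + 0.010934 = 0.15042
Responsibility of Cluster II: 0.139254 / 0.15042 ≈ 0.926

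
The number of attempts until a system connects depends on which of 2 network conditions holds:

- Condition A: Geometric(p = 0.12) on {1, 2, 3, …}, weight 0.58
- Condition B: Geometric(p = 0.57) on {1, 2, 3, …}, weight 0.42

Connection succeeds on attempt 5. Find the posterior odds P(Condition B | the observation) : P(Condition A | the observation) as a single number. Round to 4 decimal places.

0.1961

Only the two components matter; the odds are (w_i f_i(x)) / (w_j f_j(x)).
Geometric probabilities:
  f_A = 0.0719634
  f_B = 0.0194872
Posterior odds = (w_B·f_B) / (w_A·f_A) = (0.42·0.0194872) / (0.58·0.0719634) = 0.00818461 / 0.0417388 ≈ 0.1961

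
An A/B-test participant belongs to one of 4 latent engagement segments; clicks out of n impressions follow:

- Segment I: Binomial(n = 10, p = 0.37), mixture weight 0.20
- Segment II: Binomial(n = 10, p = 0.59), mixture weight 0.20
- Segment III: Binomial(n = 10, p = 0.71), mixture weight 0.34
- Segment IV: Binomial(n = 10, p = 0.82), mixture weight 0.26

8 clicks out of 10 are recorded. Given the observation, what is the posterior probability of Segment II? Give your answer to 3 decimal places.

By Bayes' theorem, P(k | x) = π_k f_k(x) / Σ_j π_j f_j(x).
Component likelihoods at x = 8 clicks out of 10:
  p_I = 0.00627346
  p_II = 0.11107
  p_III = 0.244385
  p_IV = 0.298036
Multiply by the mixture weights:
  π_I·p_I = 0.20 × 0.00627346 = 0.00125469
  π_II·p_II = 0.20 × 0.11107 = 0.022214
  π_III·p_III = 0.34 × 0.244385 = 0.083091
  π_IV·p_IV = 0.26 × 0.298036 = 0.0774893
Sum: 0.00125469 + 0.022214 + 0.083091 + 0.0774893 = 0.184049
P(Segment II | data) ≈ 0.121

0.121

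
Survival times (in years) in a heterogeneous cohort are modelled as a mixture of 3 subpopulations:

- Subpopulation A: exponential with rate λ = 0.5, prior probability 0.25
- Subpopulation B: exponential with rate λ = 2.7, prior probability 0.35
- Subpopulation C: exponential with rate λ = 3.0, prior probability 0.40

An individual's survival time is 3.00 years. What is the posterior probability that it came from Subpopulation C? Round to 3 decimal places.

By Bayes' theorem, P(k | x) = π_k f_k(x) / Σ_j π_j f_j(x).
Evaluate each component's likelihood at the observed value:
  p_A = 0.111565
  p_B = 0.000819556
  p_C = 0.000370229
Weight by the priors:
  π_A·p_A = 0.25 × 0.111565 = 0.0278913
  π_B·p_B = 0.35 × 0.000819556 = 0.000286844
  π_C·p_C = 0.40 × 0.000370229 = 0.000148092
Normaliser: 0.0278913 + 0.000286844 + 0.000148092 = 0.0283262
Responsibility of Subpopulation C: 0.000148092 / 0.0283262 ≈ 0.005

0.005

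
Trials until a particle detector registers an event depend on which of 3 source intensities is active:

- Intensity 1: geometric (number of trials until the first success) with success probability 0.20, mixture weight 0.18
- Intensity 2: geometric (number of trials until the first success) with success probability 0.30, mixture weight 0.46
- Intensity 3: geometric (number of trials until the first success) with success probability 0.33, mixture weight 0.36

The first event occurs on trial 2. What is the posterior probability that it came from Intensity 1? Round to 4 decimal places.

0.1405

P(component k | x) = w_k·f_k(x) / marginal(x), where marginal(x) = Σ_j w_j·f_j(x).
Evaluate each component's likelihood at the observed value:
  f_1 = 0.20·(1−0.20)^1 = 0.20·0.8 = 0.16
  f_2 = 0.30·(1−0.30)^1 = 0.30·0.7 = 0.21
  f_3 = 0.33·(1−0.33)^1 = 0.33·0.67 = 0.2211
Multiply by the mixture weights:
  w_1·f_1 = 0.18 × 0.16 = 0.0288
  w_2·f_2 = 0.46 × 0.21 = 0.0966
  w_3·f_3 = 0.36 × 0.2211 = 0.079596
Sum: 0.0288 + 0.0966 + 0.079596 = 0.204996
P(Intensity 1 | the observation) ≈ 0.1405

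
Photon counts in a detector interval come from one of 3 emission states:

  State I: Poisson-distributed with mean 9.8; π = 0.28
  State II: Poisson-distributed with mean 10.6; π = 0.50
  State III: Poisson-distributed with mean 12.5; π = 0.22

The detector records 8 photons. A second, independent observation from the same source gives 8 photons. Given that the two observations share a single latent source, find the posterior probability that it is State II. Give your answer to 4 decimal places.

0.5187

The responsibility of component k is π_k f_k(x) divided by Σ_j π_j f_j(x).
Since both observations come from the same component, the likelihood for component k is f_k(x₁)·f_k(x₂).
  f_I = [0.117004] × [0.117004] = 0.01369
  f_II = [0.0984929] × [0.0984929] = 0.00970085
  f_III = [0.0550907] × [0.0550907] = 0.00303499
Unnormalised posteriors:
  π_I·f_I = 0.28 × 0.01369 = 0.00383321
  π_II·f_II = 0.50 × 0.00970085 = 0.00485042
  π_III·f_III = 0.22 × 0.00303499 = 0.000667698
Sum: 0.00383321 + 0.00485042 + 0.000667698 = 0.00935133
P(State II | x₁,x₂) = 0.00485042 / 0.00935133 ≈ 0.5187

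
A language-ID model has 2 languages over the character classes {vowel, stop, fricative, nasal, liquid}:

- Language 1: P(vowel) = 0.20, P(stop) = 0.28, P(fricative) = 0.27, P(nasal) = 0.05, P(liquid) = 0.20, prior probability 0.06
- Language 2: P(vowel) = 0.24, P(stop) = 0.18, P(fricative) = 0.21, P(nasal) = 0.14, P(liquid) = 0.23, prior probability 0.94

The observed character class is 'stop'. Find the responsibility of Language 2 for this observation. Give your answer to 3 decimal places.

0.910

Posterior ∝ prior × likelihood, so P(k | x) ∝ π_k f_k(x); normalise over all components.
Component likelihoods at x = 'stop':
  L_1 = P(stop | comp) = 0.28
  L_2 = P(stop | comp) = 0.18
Weight by the priors:
  π_1·L_1 = 0.06 × 0.28 = 0.0168
  π_2·L_2 = 0.94 × 0.18 = 0.1692
Sum: 0.0168 + 0.1692 = 0.186
So the posterior for Language 2 is 0.1692 / 0.186 ≈ 0.910.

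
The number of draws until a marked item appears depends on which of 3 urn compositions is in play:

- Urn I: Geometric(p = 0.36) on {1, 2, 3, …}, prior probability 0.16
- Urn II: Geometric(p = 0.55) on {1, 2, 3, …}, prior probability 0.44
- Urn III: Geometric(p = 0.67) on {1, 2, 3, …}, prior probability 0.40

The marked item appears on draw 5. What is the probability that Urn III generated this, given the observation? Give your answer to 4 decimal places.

0.1396

Apply Bayes' rule: the posterior for each component is proportional to its prior times its likelihood at x.
Evaluate each component's likelihood at the observed value:
  L_I = 0.36·(1−0.36)^4 = 0.36·0.167772 = 0.060398
  L_II = 0.55·(1−0.55)^4 = 0.55·0.0410062 = 0.0225534
  L_III = 0.67·(1−0.67)^4 = 0.67·0.0118592 = 0.00794567
Unnormalised posteriors:
  w_I·L_I = 0.16 × 0.060398 = 0.00966368
  w_II·L_II = 0.44 × 0.0225534 = 0.00992351
  w_III·L_III = 0.40 × 0.00794567 = 0.00317827
Marginal: 0.00966368 + 0.00992351 + 0.00317827 = 0.0227655
Responsibility of Urn III: 0.00317827 / 0.0227655 ≈ 0.1396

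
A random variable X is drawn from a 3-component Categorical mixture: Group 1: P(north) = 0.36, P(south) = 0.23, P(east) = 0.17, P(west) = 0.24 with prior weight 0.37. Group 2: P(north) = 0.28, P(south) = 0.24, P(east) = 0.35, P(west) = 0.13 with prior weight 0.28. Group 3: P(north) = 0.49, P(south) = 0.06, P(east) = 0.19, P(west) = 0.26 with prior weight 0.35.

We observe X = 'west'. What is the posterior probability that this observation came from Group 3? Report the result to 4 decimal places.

P(component k | x) = π_k·f_k(x) / marginal(x), where marginal(x) = Σ_j π_j·f_j(x).
Component likelihoods at x = 'west':
  L_1 = 0.24
  L_2 = 0.13
  L_3 = 0.26
Unnormalised posteriors:
  π_1·L_1 = 0.37 × 0.24 = 0.0888
  π_2·L_2 = 0.28 × 0.13 = 0.0364
  π_3·L_3 = 0.35 × 0.26 = 0.091
Denominator: 0.0888 + 0.0364 + 0.091 = 0.2162
P(Group 3 | data) ≈ 0.4209

0.4209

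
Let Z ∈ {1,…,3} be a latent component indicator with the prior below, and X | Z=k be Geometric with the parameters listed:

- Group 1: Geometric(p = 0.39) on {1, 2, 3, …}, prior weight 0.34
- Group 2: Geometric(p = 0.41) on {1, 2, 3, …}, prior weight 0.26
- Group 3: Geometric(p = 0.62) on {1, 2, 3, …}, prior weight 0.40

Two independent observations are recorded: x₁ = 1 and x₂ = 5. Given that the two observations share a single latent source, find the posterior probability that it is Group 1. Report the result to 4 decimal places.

The responsibility of component k is π_k f_k(x) divided by Σ_j π_j f_j(x).
Since both observations come from the same component, the likelihood for component k is f_k(x₁)·f_k(x₂).
  p_1 = [0.39] × [0.0539988] = 0.0210595
  p_2 = [0.41] × [0.0496812] = 0.0203693
  p_3 = [0.62] × [0.0129278] = 0.00801526
Prior × likelihood for each component:
  π_1·p_1 = 0.34 × 0.0210595 = 0.00716024
  π_2·p_2 = 0.26 × 0.0203693 = 0.00529601
  π_3·p_3 = 0.40 × 0.00801526 = 0.00320611
Evidence: 0.00716024 + 0.00529601 + 0.00320611 = 0.0156624
P(Group 1 | x) = 0.00716024 / 0.0156624 ≈ 0.4572

0.4572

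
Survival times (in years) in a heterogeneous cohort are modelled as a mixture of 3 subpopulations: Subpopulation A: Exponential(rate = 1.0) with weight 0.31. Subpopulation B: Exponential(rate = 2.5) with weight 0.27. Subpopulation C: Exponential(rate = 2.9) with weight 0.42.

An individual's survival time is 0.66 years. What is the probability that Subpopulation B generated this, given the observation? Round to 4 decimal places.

0.2761

Apply Bayes' rule: the posterior for each component is proportional to its prior times its likelihood at x.
Exponential densities:
  p_A = 1.0·e^(−1.0·0.66) = 1.0·e^(−0.6600) = 0.516851
  p_B = 2.5·e^(−2.5·0.66) = 2.5·e^(−1.6500) = 0.480125
  p_C = 2.9·e^(−2.9·0.66) = 2.9·e^(−1.9140) = 0.427719
Prior × likelihood for each component:
  π_A·p_A = 0.31 × 0.516851 = 0.160224
  π_B·p_B = 0.27 × 0.480125 = 0.129634
  π_C·p_C = 0.42 × 0.427719 = 0.179642
Marginal: 0.160224 + 0.129634 + 0.179642 = 0.4695
Responsibility of Subpopulation B: 0.129634 / 0.4695 ≈ 0.2761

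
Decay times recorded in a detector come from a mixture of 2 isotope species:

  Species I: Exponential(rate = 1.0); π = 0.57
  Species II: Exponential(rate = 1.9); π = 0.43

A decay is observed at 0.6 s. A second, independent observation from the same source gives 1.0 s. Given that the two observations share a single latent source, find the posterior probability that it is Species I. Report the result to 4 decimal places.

By Bayes' theorem, P(k | x) = P(Z=k) f_k(x) / Σ_j P(Z=j) f_j(x).
Since both observations come from the same component, the likelihood for component k is f_k(x₁)·f_k(x₂).
  f_I = [1.0·e^(−1.0·0.6) = 1.0·e^(−0.6000) = 0.548812] × [0.367879] = 0.201897
  f_II = [1.9·e^(−1.9·0.6) = 1.9·e^(−1.1400) = 0.607656] × [0.28418] = 0.172684
Prior × likelihood for each component:
  P(Z=I)·f_I = 0.57 × 0.201897 = 0.115081
  P(Z=II)·f_II = 0.43 × 0.172684 = 0.0742541
Sum: 0.115081 + 0.0742541 = 0.189335
P(Species I | x₁,x₂) = 0.115081 / 0.189335 ≈ 0.6078

0.6078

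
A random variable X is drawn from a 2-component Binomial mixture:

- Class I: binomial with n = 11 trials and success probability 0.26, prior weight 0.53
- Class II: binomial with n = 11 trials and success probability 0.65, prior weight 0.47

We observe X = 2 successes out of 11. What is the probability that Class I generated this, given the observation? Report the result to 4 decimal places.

Posterior ∝ prior × likelihood, so P(k | x) ∝ π_k f_k(x); normalise over all components.
Evaluate each component's likelihood at the observed value:
  p_I = 0.247397
  p_II = 0.00183148
Unnormalised posteriors:
  π_I·p_I = 0.53 × 0.247397 = 0.131121
  π_II·p_II = 0.47 × 0.00183148 = 0.000860795
Denominator: 0.131121 + 0.000860795 = 0.131981
P(Class I | x) ≈ 0.9935

0.9935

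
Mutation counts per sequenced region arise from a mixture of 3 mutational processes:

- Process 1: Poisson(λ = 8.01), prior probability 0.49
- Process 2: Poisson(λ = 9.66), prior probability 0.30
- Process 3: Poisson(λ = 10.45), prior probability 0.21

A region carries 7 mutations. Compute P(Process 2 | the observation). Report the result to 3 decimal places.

By Bayes' theorem, P(k | x) = π_k f_k(x) / Σ_j π_j f_j(x).
Evaluate each component's likelihood at the observed value:
  p_1 = e^(−8.01)·8.01^7/7! = 0.139411
  p_2 = e^(−9.66)·9.66^7/7! = 0.0993401
  p_3 = e^(−10.45)·10.45^7/7! = 0.0781639
Weight by the priors:
  π_1·p_1 = 0.49 × 0.139411 = 0.0683116
  π_2·p_2 = 0.30 × 0.0993401 = 0.029802
  π_3·p_3 = 0.21 × 0.0781639 = 0.0164144
Sum: 0.0683116 + 0.029802 + 0.0164144 = 0.114528
So the posterior for Process 2 is 0.029802 / 0.114528 ≈ 0.260.

0.260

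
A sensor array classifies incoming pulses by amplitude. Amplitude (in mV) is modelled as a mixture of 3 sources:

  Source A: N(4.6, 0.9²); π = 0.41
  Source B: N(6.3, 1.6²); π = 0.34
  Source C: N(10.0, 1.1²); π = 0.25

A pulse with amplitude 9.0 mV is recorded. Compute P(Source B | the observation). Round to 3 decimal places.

P(component k | x) = π_k·f_k(x) / marginal(x), where marginal(x) = Σ_j π_j·f_j(x).
Evaluate each component's likelihood at the observed value:
  f_A = (1/(0.9·√(2π)))·exp(−(9.0−4.6)²/(2·0.9²)) = 0.443269·exp(-11.95062) = 2.86141e-06
  f_B = (1/(1.6·√(2π)))·exp(−(9.0−6.3)²/(2·1.6²)) = 0.249339·exp(-1.42383) = 0.0600384
  f_C = (1/(1.1·√(2π)))·exp(−(9.0−10.0)²/(2·1.1²)) = 0.362675·exp(-0.41322) = 0.239915
Unnormalised posteriors:
  π_A·f_A = 0.41 × 2.86141e-06 = 1.17318e-06
  π_B·f_B = 0.34 × 0.0600384 = 0.0204131
  π_C·f_C = 0.25 × 0.239915 = 0.0599787
Marginal: 1.17318e-06 + 0.0204131 + 0.0599787 = 0.0803929
Responsibility of Source B: 0.0204131 / 0.0803929 ≈ 0.254

0.254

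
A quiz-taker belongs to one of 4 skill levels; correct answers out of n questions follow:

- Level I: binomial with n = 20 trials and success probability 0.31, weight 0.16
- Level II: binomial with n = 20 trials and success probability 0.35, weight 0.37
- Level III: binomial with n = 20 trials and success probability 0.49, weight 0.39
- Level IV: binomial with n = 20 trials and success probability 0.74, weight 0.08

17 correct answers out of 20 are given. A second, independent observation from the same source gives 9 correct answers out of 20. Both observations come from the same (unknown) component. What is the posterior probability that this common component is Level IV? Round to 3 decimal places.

0.425

Apply Bayes' rule: the posterior for each component is proportional to its prior times its likelihood at x.
Since both observations come from the same component, the likelihood for component k is f_k(x₁)·f_k(x₂).
  L_I = [C(20,17)·0.31^17·0.69^3 = 1140·2.25501e-09·0.328509 = 8.44502e-07] × [0.0749551] = 6.32998e-08
  L_II = [C(20,17)·0.35^17·0.65^3 = 1140·1.77483e-08·0.274625 = 5.5565e-06] × [0.115842] = 6.43675e-07
  L_III = [C(20,17)·0.49^17·0.51^3 = 1140·5.4117e-06·0.132651 = 0.000818368] × [0.166051] = 0.000135891
  L_IV = [C(20,17)·0.74^17·0.26^3 = 1140·0.00598328·0.017576 = 0.119885] × [0.00410202] = 0.00049177
Multiply by the mixture weights:
  π_I·L_I = 0.16 × 6.32998e-08 = 1.0128e-08
  π_II·L_II = 0.37 × 6.43675e-07 = 2.3816e-07
  π_III·L_III = 0.39 × 0.000135891 = 5.29976e-05
  π_IV·L_IV = 0.08 × 0.00049177 = 3.93416e-05
Normaliser: 1.0128e-08 + 2.3816e-07 + 5.29976e-05 + 3.93416e-05 = 9.25875e-05
P(Level IV | data) ≈ 0.425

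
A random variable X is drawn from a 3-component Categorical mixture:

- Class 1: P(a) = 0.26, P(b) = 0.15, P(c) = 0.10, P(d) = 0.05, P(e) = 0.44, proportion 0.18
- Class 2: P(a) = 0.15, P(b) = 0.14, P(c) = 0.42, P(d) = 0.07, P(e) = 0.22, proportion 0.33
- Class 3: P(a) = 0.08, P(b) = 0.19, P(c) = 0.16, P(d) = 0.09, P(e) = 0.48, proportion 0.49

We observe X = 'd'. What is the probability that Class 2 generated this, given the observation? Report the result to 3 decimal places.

0.303

Apply Bayes' rule: the posterior for each component is proportional to its prior times its likelihood at x.
Evaluate each component's likelihood at the observed value:
  p_1 = 0.05
  p_2 = 0.07
  p_3 = 0.09
Prior × likelihood for each component:
  π_1·p_1 = 0.18 × 0.05 = 0.009
  π_2·p_2 = 0.33 × 0.07 = 0.0231
  π_3·p_3 = 0.49 × 0.09 = 0.0441
Sum: 0.009 + 0.0231 + 0.0441 = 0.0762
So the posterior for Class 2 is 0.0231 / 0.0762 ≈ 0.303.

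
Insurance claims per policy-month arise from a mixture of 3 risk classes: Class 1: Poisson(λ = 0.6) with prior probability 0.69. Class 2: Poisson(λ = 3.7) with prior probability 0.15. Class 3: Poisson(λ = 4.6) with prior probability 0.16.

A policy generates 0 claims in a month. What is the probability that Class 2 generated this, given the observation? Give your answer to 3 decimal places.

0.010

The responsibility of component k is w_k f_k(x) divided by Σ_j w_j f_j(x).
Poisson probabilities:
  p_1 = 0.548812
  p_2 = 0.0247235
  p_3 = 0.0100518
Weight by the priors:
  w_1·p_1 = 0.69 × 0.548812 = 0.37868
  w_2·p_2 = 0.15 × 0.0247235 = 0.00370853
  w_3·p_3 = 0.16 × 0.0100518 = 0.00160829
Normaliser: 0.37868 + 0.00370853 + 0.00160829 = 0.383997
P(Class 2 | 0 claims) ≈ 0.010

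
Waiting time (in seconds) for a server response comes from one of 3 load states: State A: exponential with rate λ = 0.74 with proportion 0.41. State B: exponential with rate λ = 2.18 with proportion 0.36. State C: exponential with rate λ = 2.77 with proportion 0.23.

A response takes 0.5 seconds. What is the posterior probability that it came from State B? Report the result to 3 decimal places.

P(component k | x) = w_k·f_k(x) / marginal(x), where marginal(x) = Σ_j w_j·f_j(x).
Evaluate each component's likelihood at the observed value:
  L_A = 0.511143
  L_B = 0.732952
  L_C = 0.693397
Unnormalised posteriors:
  w_A·L_A = 0.41 × 0.511143 = 0.209569
  w_B·L_B = 0.36 × 0.732952 = 0.263863
  w_C·L_C = 0.23 × 0.693397 = 0.159481
Sum: 0.209569 + 0.263863 + 0.159481 = 0.632913
So the posterior for State B is 0.263863 / 0.632913 ≈ 0.417.

0.417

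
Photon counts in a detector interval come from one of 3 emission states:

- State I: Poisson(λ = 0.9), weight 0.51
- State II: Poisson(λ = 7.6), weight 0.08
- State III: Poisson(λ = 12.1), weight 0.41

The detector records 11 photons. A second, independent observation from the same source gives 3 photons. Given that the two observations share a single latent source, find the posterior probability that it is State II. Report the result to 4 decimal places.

Apply Bayes' rule: the posterior for each component is proportional to its prior times its likelihood at x.
Since both observations come from the same component, the likelihood for component k is f_k(x₁)·f_k(x₂).
  f_I = [e^(−0.9)·0.9^11/11! = 3.19629e-09] × [0.0493982] = 1.57891e-10
  f_II = [e^(−7.6)·7.6^11/11! = 0.061257] × [0.0366144] = 0.00224289
  f_III = [e^(−12.1)·12.1^11/11! = 0.113376] × [0.0016415] = 0.000186107
Unnormalised posteriors:
  π_I·f_I = 0.51 × 1.57891e-10 = 8.05245e-11
  π_II·f_II = 0.08 × 0.00224289 = 0.000179431
  π_III·f_III = 0.41 × 0.000186107 = 7.63037e-05
Denominator: 8.05245e-11 + 0.000179431 + 7.63037e-05 = 0.000255735
P(State II | x) = 0.000179431 / 0.000255735 ≈ 0.7016

0.7016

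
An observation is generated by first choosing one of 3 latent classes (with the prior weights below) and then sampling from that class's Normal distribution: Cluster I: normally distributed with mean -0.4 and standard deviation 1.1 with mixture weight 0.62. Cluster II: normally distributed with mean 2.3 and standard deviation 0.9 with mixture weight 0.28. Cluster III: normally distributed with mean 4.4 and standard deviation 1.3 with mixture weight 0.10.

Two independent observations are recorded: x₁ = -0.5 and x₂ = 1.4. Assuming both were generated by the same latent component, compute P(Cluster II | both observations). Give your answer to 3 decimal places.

0.012

P(component k | x) = w_k·f_k(x) / marginal(x), where marginal(x) = Σ_j w_j·f_j(x).
Since both observations come from the same component, the likelihood for component k is f_k(x₁)·f_k(x₂).
  f_I = [(1/(1.1·√(2π)))·exp(−(-0.5−-0.4)²/(2·1.1²)) = 0.362675·exp(-0.00413) = 0.361179] × [0.0950748] = 0.034339
  f_II = [(1/(0.9·√(2π)))·exp(−(-0.5−2.3)²/(2·0.9²)) = 0.443269·exp(-4.83951) = 0.00350668] × [0.268856] = 0.000942795
  f_III = [(1/(1.3·√(2π)))·exp(−(-0.5−4.4)²/(2·1.3²)) = 0.306879·exp(-7.10355) = 0.00025231] × [0.0214073] = 5.40126e-06
Prior × likelihood for each component:
  w_I·f_I = 0.62 × 0.034339 = 0.0212902
  w_II·f_II = 0.28 × 0.000942795 = 0.000263982
  w_III·f_III = 0.10 × 5.40126e-06 = 5.40126e-07
Normaliser: 0.0212902 + 0.000263982 + 5.40126e-07 = 0.0215547
P(Cluster II | x₁, x₂) = 0.000263982 / 0.0215547 ≈ 0.012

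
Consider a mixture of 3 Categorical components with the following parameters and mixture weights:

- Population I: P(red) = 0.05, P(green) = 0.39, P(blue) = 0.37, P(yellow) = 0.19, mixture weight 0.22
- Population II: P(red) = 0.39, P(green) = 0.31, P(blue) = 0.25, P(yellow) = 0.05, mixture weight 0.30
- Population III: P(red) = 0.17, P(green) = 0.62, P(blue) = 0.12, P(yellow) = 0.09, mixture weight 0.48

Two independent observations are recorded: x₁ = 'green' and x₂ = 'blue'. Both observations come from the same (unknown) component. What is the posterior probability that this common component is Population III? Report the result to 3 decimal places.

0.394

Apply Bayes' rule: the posterior for each component is proportional to its prior times its likelihood at x.
Since both observations come from the same component, the likelihood for component k is f_k(x₁)·f_k(x₂).
  f_I = [0.39] × [0.37] = 0.1443
  f_II = [0.31] × [0.25] = 0.0775
  f_III = [0.62] × [0.12] = 0.0744
Weight by the priors:
  π_I·f_I = 0.22 × 0.1443 = 0.031746
  π_II·f_II = 0.30 × 0.0775 = 0.02325
  π_III·f_III = 0.48 × 0.0744 = 0.035712
Denominator: 0.031746 + 0.02325 + 0.035712 = 0.090708
So the posterior for Population III is 0.035712 / 0.090708 ≈ 0.394.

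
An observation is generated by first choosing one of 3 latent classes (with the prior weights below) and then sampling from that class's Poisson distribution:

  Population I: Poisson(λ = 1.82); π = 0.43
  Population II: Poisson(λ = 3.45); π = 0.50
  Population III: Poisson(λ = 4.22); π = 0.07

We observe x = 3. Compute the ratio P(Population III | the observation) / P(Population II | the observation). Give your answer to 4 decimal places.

0.1186

Only the two components matter; the odds are (π_i f_i(x)) / (π_j f_j(x)).
Poisson probabilities:
  p_I = 0.162797
  p_II = 0.217265
  p_III = 0.184104
Odds = (0.07/0.50) × (0.184104/0.217265) = 0.14 × 0.84737 ≈ 0.1186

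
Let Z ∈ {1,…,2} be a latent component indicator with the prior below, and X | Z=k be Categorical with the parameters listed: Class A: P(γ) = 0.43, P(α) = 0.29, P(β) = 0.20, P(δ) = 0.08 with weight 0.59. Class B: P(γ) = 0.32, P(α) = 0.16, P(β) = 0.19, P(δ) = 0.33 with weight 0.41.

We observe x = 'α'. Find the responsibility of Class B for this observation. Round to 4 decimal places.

0.2771

P(component k | x) = π_k·f_k(x) / marginal(x), where marginal(x) = Σ_j π_j·f_j(x).
Component likelihoods at x = 'α':
  f_A = 0.29
  f_B = 0.16
Prior × likelihood for each component:
  π_A·f_A = 0.59 × 0.29 = 0.1711
  π_B·f_B = 0.41 × 0.16 = 0.0656
Evidence: 0.1711 + 0.0656 = 0.2367
So the posterior for Class B is 0.0656 / 0.2367 ≈ 0.2771.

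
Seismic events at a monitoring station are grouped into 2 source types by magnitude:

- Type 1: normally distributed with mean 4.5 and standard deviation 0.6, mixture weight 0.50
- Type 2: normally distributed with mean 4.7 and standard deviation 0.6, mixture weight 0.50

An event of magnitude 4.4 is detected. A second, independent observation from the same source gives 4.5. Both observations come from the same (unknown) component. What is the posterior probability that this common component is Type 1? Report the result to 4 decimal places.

0.5416

P(component k | x) = π_k·f_k(x) / marginal(x), where marginal(x) = Σ_j π_j·f_j(x).
Since both observations come from the same component, the likelihood for component k is f_k(x₁)·f_k(x₂).
  p_1 = [(1/(0.6·√(2π)))·exp(−(4.4−4.5)²/(2·0.6²)) = 0.664904·exp(-0.01389) = 0.655733] × [0.664904] = 0.435999
  p_2 = [(1/(0.6·√(2π)))·exp(−(4.4−4.7)²/(2·0.6²)) = 0.664904·exp(-0.12500) = 0.586776] × [0.628972] = 0.369065
Prior × likelihood for each component:
  π_1·p_1 = 0.50 × 0.435999 = 0.218
  π_2·p_2 = 0.50 × 0.369065 = 0.184533
Evidence: 0.218 + 0.184533 = 0.402532
P(Type 1 | x) = 0.218 / 0.402532 ≈ 0.5416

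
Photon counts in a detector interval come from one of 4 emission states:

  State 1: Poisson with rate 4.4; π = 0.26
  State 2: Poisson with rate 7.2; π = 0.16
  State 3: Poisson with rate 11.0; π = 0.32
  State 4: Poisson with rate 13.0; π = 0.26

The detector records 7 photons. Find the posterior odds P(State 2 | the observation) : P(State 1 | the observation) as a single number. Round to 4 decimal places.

1.1757

Posterior odds = (w_i f_i(x)) / (w_j f_j(x)); the normalising sum cancels.
Component likelihoods at x = 7 photons:
  p_1 = e^(−4.4)·4.4^7/7! = 0.0777754
  p_2 = e^(−7.2)·7.2^7/7! = 0.148586
  p_3 = e^(−11.0)·11.0^7/7! = 0.0645772
  p_4 = e^(−13.0)·13.0^7/7! = 0.0281413
Posterior odds = (w_2·p_2) / (w_1·p_1) = (0.16·0.148586) / (0.26·0.0777754) = 0.0237737 / 0.0202216 ≈ 1.1757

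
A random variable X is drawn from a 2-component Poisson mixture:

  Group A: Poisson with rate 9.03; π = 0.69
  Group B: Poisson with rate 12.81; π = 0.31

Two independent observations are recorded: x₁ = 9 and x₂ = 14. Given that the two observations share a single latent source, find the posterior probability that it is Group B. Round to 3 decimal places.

By Bayes' theorem, P(k | x) = π_k f_k(x) / Σ_j π_j f_j(x).
Since both observations come from the same component, the likelihood for component k is f_k(x₁)·f_k(x₂).
  p_A = [0.131749] × [0.0329262] = 0.00433799
  p_B = [0.0699627] × [0.100454] = 0.00702804
Multiply by the mixture weights:
  π_A·p_A = 0.69 × 0.00433799 = 0.00299321
  π_B·p_B = 0.31 × 0.00702804 = 0.00217869
Evidence: 0.00299321 + 0.00217869 = 0.0051719
P(Group B | x) = 0.00217869 / 0.0051719 ≈ 0.421

0.421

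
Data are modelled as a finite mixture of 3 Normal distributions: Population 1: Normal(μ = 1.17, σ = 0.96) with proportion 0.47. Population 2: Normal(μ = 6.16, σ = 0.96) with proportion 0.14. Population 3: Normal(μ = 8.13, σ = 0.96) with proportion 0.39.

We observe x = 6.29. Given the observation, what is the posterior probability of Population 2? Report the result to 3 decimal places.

Posterior ∝ prior × likelihood, so P(k | x) ∝ π_k f_k(x); normalise over all components.
Evaluate each component's likelihood at the observed value:
  f_1 = 2.76698e-07
  f_2 = 0.411772
  f_3 = 0.0662101
Weight by the priors:
  π_1·f_1 = 0.47 × 2.76698e-07 = 1.30048e-07
  π_2·f_2 = 0.14 × 0.411772 = 0.0576481
  π_3·f_3 = 0.39 × 0.0662101 = 0.0258219
Normaliser: 1.30048e-07 + 0.0576481 + 0.0258219 = 0.0834702
P(Population 2 | 6.29) = 0.0576481 / 0.0834702 ≈ 0.691

0.691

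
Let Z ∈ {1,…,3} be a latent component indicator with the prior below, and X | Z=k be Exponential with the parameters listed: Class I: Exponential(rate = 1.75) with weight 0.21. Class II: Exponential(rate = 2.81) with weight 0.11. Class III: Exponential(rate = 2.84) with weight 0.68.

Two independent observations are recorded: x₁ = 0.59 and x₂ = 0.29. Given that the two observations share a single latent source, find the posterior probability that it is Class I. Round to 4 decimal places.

By Bayes' theorem, P(k | x) = π_k f_k(x) / Σ_j π_j f_j(x).
Since both observations come from the same component, the likelihood for component k is f_k(x₁)·f_k(x₂).
  L_I = [1.75·e^(−1.75·0.59) = 1.75·e^(−1.0325) = 0.623202] × [1.0535] = 0.656542
  L_II = [2.81·e^(−2.81·0.59) = 2.81·e^(−1.6579) = 0.535414] × [1.24394] = 0.666023
  L_III = [2.84·e^(−2.84·0.59) = 2.84·e^(−1.6756) = 0.531636] × [1.24633] = 0.662595
Unnormalised posteriors:
  π_I·L_I = 0.21 × 0.656542 = 0.137874
  π_II·L_II = 0.11 × 0.666023 = 0.0732625
  π_III·L_III = 0.68 × 0.662595 = 0.450564
Denominator: 0.137874 + 0.0732625 + 0.450564 = 0.661701
P(Class I | x₁, x₂) ≈ 0.2084

0.2084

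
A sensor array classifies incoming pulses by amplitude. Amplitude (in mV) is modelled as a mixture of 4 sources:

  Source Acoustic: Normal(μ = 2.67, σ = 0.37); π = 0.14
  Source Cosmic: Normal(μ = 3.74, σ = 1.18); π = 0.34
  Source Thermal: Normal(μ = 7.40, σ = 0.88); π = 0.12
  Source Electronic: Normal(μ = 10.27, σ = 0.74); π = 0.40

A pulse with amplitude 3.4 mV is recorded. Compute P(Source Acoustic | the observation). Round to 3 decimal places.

By Bayes' theorem, P(k | x) = π_k f_k(x) / Σ_j π_j f_j(x).
Normal densities:
  L_Acoustic = (1/(0.37·√(2π)))·exp(−(3.4−2.67)²/(2·0.37²)) = 1.078222·exp(-1.94631) = 0.15397
  L_Cosmic = (1/(1.18·√(2π)))·exp(−(3.4−3.74)²/(2·1.18²)) = 0.338087·exp(-0.04151) = 0.32434
  L_Thermal = (1/(0.88·√(2π)))·exp(−(3.4−7.40)²/(2·0.88²)) = 0.453344·exp(-10.33058) = 1.47882e-05
  L_Electronic = (1/(0.74·√(2π)))·exp(−(3.4−10.27)²/(2·0.74²)) = 0.539111·exp(-43.09432) = 1.03765e-19
Weight by the priors:
  π_Acoustic·L_Acoustic = 0.14 × 0.15397 = 0.0215558
  π_Cosmic·L_Cosmic = 0.34 × 0.32434 = 0.110275
  π_Thermal·L_Thermal = 0.12 × 1.47882e-05 = 1.77458e-06
  π_Electronic·L_Electronic = 0.40 × 1.03765e-19 = 4.15062e-20
Normaliser: 0.0215558 + 0.110275 + 1.77458e-06 + 4.15062e-20 = 0.131833
So the posterior for Source Acoustic is 0.0215558 / 0.131833 ≈ 0.164.

0.164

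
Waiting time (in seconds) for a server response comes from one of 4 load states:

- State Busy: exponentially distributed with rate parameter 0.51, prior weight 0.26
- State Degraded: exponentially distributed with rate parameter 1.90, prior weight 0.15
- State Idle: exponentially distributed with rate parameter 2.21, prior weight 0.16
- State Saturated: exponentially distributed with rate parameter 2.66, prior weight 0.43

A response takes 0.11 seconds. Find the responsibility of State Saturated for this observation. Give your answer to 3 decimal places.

0.574

The responsibility of component k is π_k f_k(x) divided by Σ_j π_j f_j(x).
Evaluate each component's likelihood at the observed value:
  p_Busy = 0.51·e^(−0.51·0.11) = 0.51·e^(−0.0561) = 0.482177
  p_Degraded = 1.90·e^(−1.90·0.11) = 1.90·e^(−0.2090) = 1.54165
  p_Idle = 2.21·e^(−2.21·0.11) = 2.21·e^(−0.2431) = 1.73307
  p_Saturated = 2.66·e^(−2.66·0.11) = 2.66·e^(−0.2926) = 1.98521
Multiply by the mixture weights:
  π_Busy·p_Busy = 0.26 × 0.482177 = 0.125366
  π_Degraded·p_Degraded = 0.15 × 1.54165 = 0.231248
  π_Idle·p_Idle = 0.16 × 1.73307 = 0.277291
  π_Saturated·p_Saturated = 0.43 × 1.98521 = 0.853642
Marginal: 0.125366 + 0.231248 + 0.277291 + 0.853642 = 1.48755
P(State Saturated | x) = 0.853642 / 1.48755 ≈ 0.574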